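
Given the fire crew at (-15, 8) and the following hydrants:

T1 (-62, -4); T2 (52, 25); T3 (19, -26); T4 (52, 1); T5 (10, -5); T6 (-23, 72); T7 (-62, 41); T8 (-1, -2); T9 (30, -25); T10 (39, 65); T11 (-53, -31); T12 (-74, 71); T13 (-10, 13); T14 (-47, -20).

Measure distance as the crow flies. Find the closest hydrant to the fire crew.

T13

Distances from (-15, 8):
T1: √((-47)² + (-12)²) = √(2209.000 + 144.000) = 48.5
T2: √((67)² + (17)²) = √(4489.000 + 289.000) = 69.1
T3: √((34)² + (-34)²) = √(1156.000 + 1156.000) = 48.1
T4: √((67)² + (-7)²) = √(4489.000 + 49.000) = 67.4
T5: √((25)² + (-13)²) = √(625.000 + 169.000) = 28.2
T6: √((-8)² + (64)²) = √(64.000 + 4096.000) = 64.5
T7: √((-47)² + (33)²) = √(2209.000 + 1089.000) = 57.4
T8: √((14)² + (-10)²) = √(196.000 + 100.000) = 17.2
T9: √((45)² + (-33)²) = √(2025.000 + 1089.000) = 55.8
T10: √((54)² + (57)²) = √(2916.000 + 3249.000) = 78.5
T11: √((-38)² + (-39)²) = √(1444.000 + 1521.000) = 54.5
T12: √((-59)² + (63)²) = √(3481.000 + 3969.000) = 86.3
T13: √((5)² + (5)²) = √(25.000 + 25.000) = 7.1
T14: √((-32)² + (-28)²) = √(1024.000 + 784.000) = 42.5
Minimum: T13 at 7.1.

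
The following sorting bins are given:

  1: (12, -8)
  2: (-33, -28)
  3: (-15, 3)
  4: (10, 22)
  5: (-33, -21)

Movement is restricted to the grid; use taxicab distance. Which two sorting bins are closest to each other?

2 and 5

Pairwise distances:
1–2: |-45| + |-20| = 45 + 20 = 65
1–3: |-27| + |11| = 27 + 11 = 38
1–4: |-2| + |30| = 2 + 30 = 32
1–5: |-45| + |-13| = 45 + 13 = 58
2–3: |18| + |31| = 18 + 31 = 49
2–4: |43| + |50| = 43 + 50 = 93
2–5: |0| + |7| = 0 + 7 = 7
3–4: |25| + |19| = 25 + 19 = 44
3–5: |-18| + |-24| = 18 + 24 = 42
4–5: |-43| + |-43| = 43 + 43 = 86
Closest pair: 2–5 at 7.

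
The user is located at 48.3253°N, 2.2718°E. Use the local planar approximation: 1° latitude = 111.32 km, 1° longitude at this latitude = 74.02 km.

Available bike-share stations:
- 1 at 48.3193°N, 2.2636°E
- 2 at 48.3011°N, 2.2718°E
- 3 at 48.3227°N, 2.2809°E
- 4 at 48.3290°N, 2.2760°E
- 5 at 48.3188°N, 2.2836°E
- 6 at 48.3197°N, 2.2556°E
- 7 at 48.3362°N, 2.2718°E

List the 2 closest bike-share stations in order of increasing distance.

4, 3

Distances from 48.3253°N, 2.2718°E:
1: √((-0.0060·111.32)² + (-0.0082·74.02)²) = √(0.446117 + 0.368405) = 0.9025 km
2: √((-0.0242·111.32)² + (0.0000·74.02)²) = √(7.257334 + 0.000000) = 2.6939 km
3: √((-0.0026·111.32)² + (0.0091·74.02)²) = √(0.083771 + 0.453713) = 0.7331 km
4: √((0.0037·111.32)² + (0.0042·74.02)²) = √(0.169648 + 0.096649) = 0.5160 km
5: √((-0.0065·111.32)² + (0.0118·74.02)²) = √(0.523568 + 0.762890) = 1.1342 km
6: √((-0.0056·111.32)² + (-0.0162·74.02)²) = √(0.388618 + 1.437898) = 1.3515 km
7: √((0.0109·111.32)² + (0.0000·74.02)²) = √(1.472310 + 0.000000) = 1.2134 km
Sorted: 4 (0.5160 km) < 3 (0.7331 km) < 1 (0.9025 km) < 5 (1.1342 km) < …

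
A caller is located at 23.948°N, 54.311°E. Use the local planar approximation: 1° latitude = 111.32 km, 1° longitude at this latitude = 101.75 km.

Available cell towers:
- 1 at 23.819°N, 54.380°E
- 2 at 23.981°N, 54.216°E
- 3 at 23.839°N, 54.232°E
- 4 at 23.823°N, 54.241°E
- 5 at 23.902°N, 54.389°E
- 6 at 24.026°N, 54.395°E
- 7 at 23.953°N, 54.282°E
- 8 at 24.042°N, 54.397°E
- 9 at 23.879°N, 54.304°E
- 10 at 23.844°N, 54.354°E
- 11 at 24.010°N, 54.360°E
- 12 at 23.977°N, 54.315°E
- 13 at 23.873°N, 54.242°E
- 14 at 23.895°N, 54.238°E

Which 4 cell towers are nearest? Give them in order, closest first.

Distances from 23.948°N, 54.311°E:
1: √((-0.129·111.32)² + (0.069·101.75)²) = √(206.21764 + 49.29093) = 15.985 km
2: √((0.033·111.32)² + (-0.095·101.75)²) = √(13.49504 + 93.43639) = 10.341 km
3: √((-0.109·111.32)² + (-0.079·101.75)²) = √(147.23104 + 64.61346) = 14.555 km
4: √((-0.125·111.32)² + (-0.070·101.75)²) = √(193.62722 + 50.73001) = 15.632 km
5: √((-0.046·111.32)² + (0.078·101.75)²) = √(26.22177 + 62.98803) = 9.445 km
6: √((0.078·111.32)² + (0.084·101.75)²) = √(75.39379 + 73.05121) = 12.184 km
7: √((0.005·111.32)² + (-0.029·101.75)²) = √(0.30980 + 8.70693) = 3.003 km
8: √((0.094·111.32)² + (0.086·101.75)²) = √(109.49697 + 76.57125) = 13.641 km
9: √((-0.069·111.32)² + (-0.007·101.75)²) = √(58.99899 + 0.50730) = 7.714 km
10: √((-0.104·111.32)² + (0.043·101.75)²) = √(134.03341 + 19.14281) = 12.376 km
11: √((0.062·111.32)² + (0.049·101.75)²) = √(47.63540 + 24.85770) = 8.514 km
12: √((0.029·111.32)² + (0.004·101.75)²) = √(10.42179 + 0.16565) = 3.254 km
13: √((-0.075·111.32)² + (-0.069·101.75)²) = √(69.70580 + 49.29093) = 10.909 km
14: √((-0.053·111.32)² + (-0.073·101.75)²) = √(34.80953 + 55.17147) = 9.486 km
Sorted: 7 (3.003 km) < 12 (3.254 km) < 9 (7.714 km) < 11 (8.514 km) < 5 (9.445 km) < 14 (9.486 km) < …

7, 12, 9, 11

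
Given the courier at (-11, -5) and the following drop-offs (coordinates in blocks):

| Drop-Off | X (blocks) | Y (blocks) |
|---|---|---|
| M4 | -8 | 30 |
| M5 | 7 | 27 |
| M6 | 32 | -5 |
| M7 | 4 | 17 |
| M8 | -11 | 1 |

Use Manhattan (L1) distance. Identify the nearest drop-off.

Distances from (-11, -5):
M4: |3| + |35| = 3 + 35 = 38 blocks
M5: |18| + |32| = 18 + 32 = 50 blocks
M6: |43| + |0| = 43 + 0 = 43 blocks
M7: |15| + |22| = 15 + 22 = 37 blocks
M8: |0| + |6| = 0 + 6 = 6 blocks
Minimum: M8 at 6 blocks.

M8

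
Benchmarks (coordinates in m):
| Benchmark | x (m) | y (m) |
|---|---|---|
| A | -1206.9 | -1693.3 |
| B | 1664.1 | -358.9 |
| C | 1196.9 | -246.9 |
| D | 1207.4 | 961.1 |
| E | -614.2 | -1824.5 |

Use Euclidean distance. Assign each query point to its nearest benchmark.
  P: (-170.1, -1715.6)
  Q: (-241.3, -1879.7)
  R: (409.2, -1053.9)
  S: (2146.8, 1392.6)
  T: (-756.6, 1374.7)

P at (-170.1, -1715.6):
  A: 1037.0 m
  B: 2281.4 m
  C: 2006.4 m
  D: 3010.4 m
  E: 457.3 m
  → nearest: E (457.3 m)
Q at (-241.3, -1879.7):
  A: 983.4 m
  B: 2437.9 m
  C: 2175.9 m
  D: 3188.9 m
  E: 377.0 m
  → nearest: E (377.0 m)
R at (409.2, -1053.9):
  A: 1738.0 m
  B: 1434.5 m
  C: 1127.7 m
  D: 2167.3 m
  E: 1281.1 m
  → nearest: C (1127.7 m)
S at (2146.8, 1392.6):
  A: 4557.4 m
  B: 1816.8 m
  C: 1894.8 m
  D: 1033.8 m
  E: 4239.4 m
  → nearest: D (1033.8 m)
T at (-756.6, 1374.7):
  A: 3100.9 m
  B: 2977.4 m
  C: 2538.8 m
  D: 2007.1 m
  E: 3202.4 m
  → nearest: D (2007.1 m)

P→E; Q→E; R→C; S→D; T→D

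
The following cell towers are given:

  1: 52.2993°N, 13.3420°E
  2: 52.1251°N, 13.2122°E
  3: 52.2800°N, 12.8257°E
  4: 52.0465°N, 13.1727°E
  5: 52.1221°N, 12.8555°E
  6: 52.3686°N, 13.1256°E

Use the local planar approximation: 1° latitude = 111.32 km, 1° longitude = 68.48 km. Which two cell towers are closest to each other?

2 and 4

Pairwise distances:
1–2: √((-0.1742·111.32)² + (-0.1298·68.48)²) = √(376.047492 + 79.009059) = 21.3321 km
1–3: √((-0.0193·111.32)² + (-0.5163·68.48)²) = √(4.615949 + 1250.062576) = 35.4214 km
1–4: √((-0.2528·111.32)² + (-0.1693·68.48)²) = √(791.955054 + 134.413045) = 30.4363 km
1–5: √((-0.1772·111.32)² + (-0.4865·68.48)²) = √(389.111289 + 1109.923873) = 38.7174 km
1–6: √((0.0693·111.32)² + (-0.2164·68.48)²) = √(59.513140 + 219.604895) = 16.7068 km
2–3: √((0.1549·111.32)² + (-0.3865·68.48)²) = √(297.337189 + 700.529615) = 31.5890 km
2–4: √((-0.0786·111.32)² + (-0.0395·68.48)²) = √(76.558160 + 7.316809) = 9.1583 km
2–5: √((-0.0030·111.32)² + (-0.3567·68.48)²) = √(0.111529 + 596.669340) = 24.4291 km
2–6: √((0.2435·111.32)² + (-0.0866·68.48)²) = √(734.758005 + 35.169265) = 27.7476 km
3–4: √((-0.2335·111.32)² + (0.3470·68.48)²) = √(675.647486 + 564.659258) = 35.2180 km
3–5: √((-0.1579·111.32)² + (0.0298·68.48)²) = √(308.965975 + 4.164473) = 17.6955 km
3–6: √((0.0886·111.32)² + (0.2999·68.48)²) = √(97.277822 + 421.774612) = 22.7827 km
4–5: √((0.0756·111.32)² + (-0.3172·68.48)²) = √(70.825555 + 471.839028) = 23.2952 km
4–6: √((0.3221·111.32)² + (-0.0471·68.48)²) = √(1285.665070 + 10.403257) = 36.0009 km
5–6: √((0.2465·111.32)² + (0.2701·68.48)²) = √(752.974455 + 342.118589) = 33.0922 km
Closest pair: 2–4 at 9.1583 km.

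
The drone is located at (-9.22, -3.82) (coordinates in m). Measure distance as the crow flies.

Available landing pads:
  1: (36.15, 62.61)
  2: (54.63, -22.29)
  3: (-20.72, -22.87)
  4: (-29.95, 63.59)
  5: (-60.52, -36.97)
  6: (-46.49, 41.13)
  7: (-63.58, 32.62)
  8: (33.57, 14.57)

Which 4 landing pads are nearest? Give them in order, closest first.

Distances from (-9.22, -3.82):
1: 80.44 m
2: 66.47 m
3: 22.25 m
4: 70.53 m
5: 61.08 m
6: 58.39 m
7: 65.44 m
8: 46.57 m
Sorted: 3 (22.25 m) < 8 (46.57 m) < 6 (58.39 m) < 5 (61.08 m) < 7 (65.44 m) < 2 (66.47 m) < …

3, 8, 6, 5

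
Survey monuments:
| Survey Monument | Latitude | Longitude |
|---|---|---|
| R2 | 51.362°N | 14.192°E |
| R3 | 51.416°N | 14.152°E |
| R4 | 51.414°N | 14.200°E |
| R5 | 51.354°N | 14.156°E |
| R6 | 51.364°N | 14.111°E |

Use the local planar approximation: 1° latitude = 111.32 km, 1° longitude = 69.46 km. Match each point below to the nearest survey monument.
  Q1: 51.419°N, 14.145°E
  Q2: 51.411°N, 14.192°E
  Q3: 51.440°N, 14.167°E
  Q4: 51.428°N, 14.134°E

Q1 at 51.419°N, 14.145°E:
  R2: 7.136 km
  R3: 0.590 km
  R4: 3.861 km
  R5: 7.276 km
  R6: 6.562 km
  → nearest: R3 (0.590 km)
Q2 at 51.411°N, 14.192°E:
  R2: 5.455 km
  R3: 2.834 km
  R4: 0.648 km
  R5: 6.820 km
  R6: 7.683 km
  → nearest: R4 (0.648 km)
Q3 at 51.440°N, 14.167°E:
  R2: 8.855 km
  R3: 2.868 km
  R4: 3.692 km
  R5: 9.604 km
  R6: 9.312 km
  → nearest: R3 (2.868 km)
Q4 at 51.428°N, 14.134°E:
  R2: 8.379 km
  R3: 1.830 km
  R4: 4.842 km
  R5: 8.378 km
  R6: 7.301 km
  → nearest: R3 (1.830 km)

Q1→R3; Q2→R4; Q3→R3; Q4→R3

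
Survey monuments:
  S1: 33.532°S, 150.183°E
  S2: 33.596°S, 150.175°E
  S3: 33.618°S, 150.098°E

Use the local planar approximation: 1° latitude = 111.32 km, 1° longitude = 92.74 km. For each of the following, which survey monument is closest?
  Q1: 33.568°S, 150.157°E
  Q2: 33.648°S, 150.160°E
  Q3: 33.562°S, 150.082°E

Q1→S2; Q2→S2; Q3→S3

Q1 at 33.568°S, 150.157°E:
  S1: 4.677 km
  S2: 3.536 km
  S3: 7.805 km
  → nearest: S2 (3.536 km)
Q2 at 33.648°S, 150.160°E:
  S1: 13.088 km
  S2: 5.953 km
  S3: 6.649 km
  → nearest: S2 (5.953 km)
Q3 at 33.562°S, 150.082°E:
  S1: 9.944 km
  S2: 9.419 km
  S3: 6.408 km
  → nearest: S3 (6.408 km)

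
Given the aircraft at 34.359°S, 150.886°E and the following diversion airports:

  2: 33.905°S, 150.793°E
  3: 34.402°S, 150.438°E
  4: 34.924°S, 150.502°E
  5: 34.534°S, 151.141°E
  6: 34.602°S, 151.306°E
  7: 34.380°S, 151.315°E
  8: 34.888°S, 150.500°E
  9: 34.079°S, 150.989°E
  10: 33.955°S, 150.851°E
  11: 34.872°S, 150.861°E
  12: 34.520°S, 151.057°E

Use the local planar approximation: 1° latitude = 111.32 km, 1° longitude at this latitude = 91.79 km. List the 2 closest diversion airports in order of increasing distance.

12, 5

Distances from 34.359°S, 150.886°E:
2: √((0.454·111.32)² + (-0.093·91.79)²) = √(2554.21882 + 72.87132) = 51.255 km
3: √((-0.043·111.32)² + (-0.448·91.79)²) = √(22.91307 + 1691.01230) = 41.400 km
4: √((-0.565·111.32)² + (-0.384·91.79)²) = √(3955.88166 + 1242.37639) = 72.099 km
5: √((-0.175·111.32)² + (0.255·91.79)²) = √(379.50936 + 547.86190) = 30.453 km
6: √((-0.243·111.32)² + (0.420·91.79)²) = √(731.74362 + 1486.24128) = 47.095 km
7: √((-0.021·111.32)² + (0.429·91.79)²) = √(5.46493 + 1550.61980) = 39.447 km
8: √((-0.529·111.32)² + (-0.386·91.79)²) = √(3467.82952 + 1255.35151) = 68.725 km
9: √((0.280·111.32)² + (0.103·91.79)²) = √(971.54396 + 89.38511) = 32.572 km
10: √((0.404·111.32)² + (-0.035·91.79)²) = √(2022.59591 + 10.32112) = 45.088 km
11: √((-0.513·111.32)² + (-0.025·91.79)²) = √(3261.22772 + 5.26588) = 57.153 km
12: √((-0.161·111.32)² + (0.171·91.79)²) = √(321.21672 + 246.36724) = 23.824 km
Sorted: 12 (23.824 km) < 5 (30.453 km) < 9 (32.572 km) < 7 (39.447 km) < …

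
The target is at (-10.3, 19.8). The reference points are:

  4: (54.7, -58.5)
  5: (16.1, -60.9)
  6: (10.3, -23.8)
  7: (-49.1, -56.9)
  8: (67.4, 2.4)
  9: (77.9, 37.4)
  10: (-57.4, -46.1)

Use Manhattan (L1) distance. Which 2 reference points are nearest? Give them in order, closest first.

Distances from (-10.3, 19.8):
4: |65.0| + |-78.3| = 65.0 + 78.3 = 143.3
5: |26.4| + |-80.7| = 26.4 + 80.7 = 107.1
6: |20.6| + |-43.6| = 20.6 + 43.6 = 64.2
7: |-38.8| + |-76.7| = 38.8 + 76.7 = 115.5
8: |77.7| + |-17.4| = 77.7 + 17.4 = 95.1
9: |88.2| + |17.6| = 88.2 + 17.6 = 105.8
10: |-47.1| + |-65.9| = 47.1 + 65.9 = 113.0
Sorted: 6 (64.2) < 8 (95.1) < 9 (105.8) < 5 (107.1) < …

6, 8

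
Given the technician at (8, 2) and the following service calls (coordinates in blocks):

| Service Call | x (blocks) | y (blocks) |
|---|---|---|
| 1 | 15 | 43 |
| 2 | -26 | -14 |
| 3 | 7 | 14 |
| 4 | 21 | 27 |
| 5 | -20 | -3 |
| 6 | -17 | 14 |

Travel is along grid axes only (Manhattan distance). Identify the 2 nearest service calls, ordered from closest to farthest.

3, 5

Distances from (8, 2):
1: |7| + |41| = 7 + 41 = 48 blocks
2: |-34| + |-16| = 34 + 16 = 50 blocks
3: |-1| + |12| = 1 + 12 = 13 blocks
4: |13| + |25| = 13 + 25 = 38 blocks
5: |-28| + |-5| = 28 + 5 = 33 blocks
6: |-25| + |12| = 25 + 12 = 37 blocks
Sorted: 3 (13 blocks) < 5 (33 blocks) < 6 (37 blocks) < 4 (38 blocks) < …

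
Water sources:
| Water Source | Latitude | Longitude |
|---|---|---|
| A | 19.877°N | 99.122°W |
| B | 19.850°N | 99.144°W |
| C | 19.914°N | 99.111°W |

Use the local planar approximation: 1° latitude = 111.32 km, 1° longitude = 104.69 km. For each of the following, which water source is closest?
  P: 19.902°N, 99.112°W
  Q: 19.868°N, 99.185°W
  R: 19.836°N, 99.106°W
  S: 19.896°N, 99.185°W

P→C; Q→B; R→B; S→B

P at 19.902°N, 99.112°W:
  A: 2.973 km
  B: 6.688 km
  C: 1.340 km
  → nearest: C (1.340 km)
Q at 19.868°N, 99.185°W:
  A: 6.671 km
  B: 4.737 km
  C: 9.286 km
  → nearest: B (4.737 km)
R at 19.836°N, 99.106°W:
  A: 4.862 km
  B: 4.273 km
  C: 8.699 km
  → nearest: B (4.273 km)
S at 19.896°N, 99.185°W:
  A: 6.926 km
  B: 6.682 km
  C: 8.002 km
  → nearest: B (6.682 km)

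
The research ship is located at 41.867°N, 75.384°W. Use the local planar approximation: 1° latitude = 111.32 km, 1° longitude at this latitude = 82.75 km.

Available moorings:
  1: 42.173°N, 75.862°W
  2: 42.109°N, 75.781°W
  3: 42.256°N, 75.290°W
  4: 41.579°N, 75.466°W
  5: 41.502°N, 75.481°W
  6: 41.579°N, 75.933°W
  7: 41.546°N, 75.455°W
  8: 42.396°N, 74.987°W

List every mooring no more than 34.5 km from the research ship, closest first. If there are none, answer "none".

4

Distances from 41.867°N, 75.384°W:
1: 52.201 km
2: 42.485 km
3: 43.997 km
4: 32.770 km
5: 41.417 km
6: 55.603 km
7: 36.213 km
8: 67.432 km
Threshold 34.5 km: 4 (32.770 km) is within range.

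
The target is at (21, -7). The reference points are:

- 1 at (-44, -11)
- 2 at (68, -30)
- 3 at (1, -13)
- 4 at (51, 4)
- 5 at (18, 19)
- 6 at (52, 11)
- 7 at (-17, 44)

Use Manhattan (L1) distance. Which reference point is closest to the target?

Distances from (21, -7):
1: |-65| + |-4| = 65 + 4 = 69
2: |47| + |-23| = 47 + 23 = 70
3: |-20| + |-6| = 20 + 6 = 26
4: |30| + |11| = 30 + 11 = 41
5: |-3| + |26| = 3 + 26 = 29
6: |31| + |18| = 31 + 18 = 49
7: |-38| + |51| = 38 + 51 = 89
Minimum: 3 at 26.

3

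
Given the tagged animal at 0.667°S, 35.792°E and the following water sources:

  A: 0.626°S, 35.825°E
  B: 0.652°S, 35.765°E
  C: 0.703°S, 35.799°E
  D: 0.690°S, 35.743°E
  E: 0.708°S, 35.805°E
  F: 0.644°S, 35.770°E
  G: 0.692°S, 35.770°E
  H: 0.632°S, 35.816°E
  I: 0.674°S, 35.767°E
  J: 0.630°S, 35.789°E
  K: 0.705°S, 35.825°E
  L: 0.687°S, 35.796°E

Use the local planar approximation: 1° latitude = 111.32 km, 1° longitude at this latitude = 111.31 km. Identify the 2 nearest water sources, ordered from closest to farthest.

L, I

Distances from 0.667°S, 35.792°E:
A: 5.859 km
B: 3.438 km
C: 4.083 km
D: 6.025 km
E: 4.788 km
F: 3.543 km
G: 3.707 km
H: 4.724 km
I: 2.890 km
J: 4.132 km
K: 5.602 km
L: 2.270 km
Sorted: L (2.270 km) < I (2.890 km) < B (3.438 km) < F (3.543 km) < …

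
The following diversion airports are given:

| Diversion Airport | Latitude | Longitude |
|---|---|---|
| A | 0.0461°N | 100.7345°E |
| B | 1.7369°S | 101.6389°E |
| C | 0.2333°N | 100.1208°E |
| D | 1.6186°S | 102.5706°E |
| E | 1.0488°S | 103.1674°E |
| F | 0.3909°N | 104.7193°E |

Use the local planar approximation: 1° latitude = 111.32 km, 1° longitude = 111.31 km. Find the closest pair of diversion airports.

Pairwise distances:
A–B: 222.5532 km
A–C: 71.4189 km
A–D: 275.8824 km
A–E: 296.9709 km
A–F: 445.2058 km
B–C: 276.8692 km
B–D: 104.5403 km
B–E: 186.5855 km
B–F: 416.7398 km
C–D: 341.8444 km
C–E: 367.9271 km
C–F: 512.1596 km
D–E: 91.8493 km
D–F: 327.4809 km
E–F: 235.6384 km
Closest pair: A–C at 71.4189 km.

A and C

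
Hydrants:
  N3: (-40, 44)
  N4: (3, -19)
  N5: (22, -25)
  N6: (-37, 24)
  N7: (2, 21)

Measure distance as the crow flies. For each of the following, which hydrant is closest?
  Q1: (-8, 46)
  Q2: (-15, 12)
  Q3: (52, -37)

Q1→N7; Q2→N7; Q3→N5

Q1 at (-8, 46):
  N3: 32.1
  N4: 65.9
  N5: 77.1
  N6: 36.4
  N7: 26.9
  → nearest: N7 (26.9)
Q2 at (-15, 12):
  N3: 40.6
  N4: 35.8
  N5: 52.3
  N6: 25.1
  N7: 19.2
  → nearest: N7 (19.2)
Q3 at (52, -37):
  N3: 122.6
  N4: 52.2
  N5: 32.3
  N6: 107.9
  N7: 76.6
  → nearest: N5 (32.3)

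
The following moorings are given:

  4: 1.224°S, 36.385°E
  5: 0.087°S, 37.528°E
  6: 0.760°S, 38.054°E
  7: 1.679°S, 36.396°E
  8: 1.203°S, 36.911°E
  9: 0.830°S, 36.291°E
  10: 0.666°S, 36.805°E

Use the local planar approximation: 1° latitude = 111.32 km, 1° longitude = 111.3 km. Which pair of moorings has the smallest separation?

4 and 9

Pairwise distances:
4–5: 179.455 km
4–6: 192.807 km
4–7: 50.665 km
4–8: 58.590 km
4–9: 45.091 km
4–10: 77.741 km
5–6: 95.080 km
5–7: 217.443 km
5–8: 141.950 km
5–9: 160.612 km
5–10: 103.101 km
6–7: 210.996 km
6–8: 136.440 km
6–9: 196.377 km
6–10: 139.407 km
7–8: 78.060 km
7–9: 95.230 km
7–10: 121.609 km
8–9: 80.535 km
8–10: 60.932 km
9–10: 60.051 km
Closest pair: 4–9 at 45.091 km.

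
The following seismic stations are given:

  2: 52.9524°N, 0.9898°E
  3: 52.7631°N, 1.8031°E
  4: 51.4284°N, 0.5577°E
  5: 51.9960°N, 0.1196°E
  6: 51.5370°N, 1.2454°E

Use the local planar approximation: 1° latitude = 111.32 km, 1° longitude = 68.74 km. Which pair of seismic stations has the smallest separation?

Pairwise distances:
2–3: 59.7459 km
2–4: 172.2322 km
2–5: 122.1198 km
2–6: 158.5389 km
3–4: 171.4775 km
3–5: 143.8195 km
3–6: 141.7711 km
4–5: 69.9949 km
4–6: 48.7939 km
5–6: 92.7341 km
Closest pair: 4–6 at 48.7939 km.

4 and 6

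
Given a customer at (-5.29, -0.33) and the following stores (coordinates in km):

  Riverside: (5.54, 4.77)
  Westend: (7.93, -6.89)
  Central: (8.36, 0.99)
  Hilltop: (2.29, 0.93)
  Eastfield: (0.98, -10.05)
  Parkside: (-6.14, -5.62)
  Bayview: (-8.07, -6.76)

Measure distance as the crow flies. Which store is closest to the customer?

Parkside

Distances from (-5.29, -0.33):
Riverside: √((10.83)² + (5.10)²) = √(117.2889 + 26.0100) = 11.97 km
Westend: √((13.22)² + (-6.56)²) = √(174.7684 + 43.0336) = 14.76 km
Central: √((13.65)² + (1.32)²) = √(186.3225 + 1.7424) = 13.71 km
Hilltop: √((7.58)² + (1.26)²) = √(57.4564 + 1.5876) = 7.68 km
Eastfield: √((6.27)² + (-9.72)²) = √(39.3129 + 94.4784) = 11.57 km
Parkside: √((-0.85)² + (-5.29)²) = √(0.7225 + 27.9841) = 5.36 km
Bayview: √((-2.78)² + (-6.43)²) = √(7.7284 + 41.3449) = 7.01 km
Minimum: Parkside at 5.36 km.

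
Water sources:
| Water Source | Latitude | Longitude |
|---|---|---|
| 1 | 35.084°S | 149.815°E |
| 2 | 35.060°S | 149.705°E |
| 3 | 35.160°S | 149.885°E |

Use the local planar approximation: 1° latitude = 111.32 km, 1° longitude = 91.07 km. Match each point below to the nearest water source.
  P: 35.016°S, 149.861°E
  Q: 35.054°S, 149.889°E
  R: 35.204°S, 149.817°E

P at 35.016°S, 149.861°E:
  1: 8.652 km
  2: 15.028 km
  3: 16.178 km
  → nearest: 1 (8.652 km)
Q at 35.054°S, 149.889°E:
  1: 7.521 km
  2: 16.770 km
  3: 11.806 km
  → nearest: 1 (7.521 km)
R at 35.204°S, 149.817°E:
  1: 13.360 km
  2: 19.000 km
  3: 7.896 km
  → nearest: 3 (7.896 km)

P→1; Q→1; R→3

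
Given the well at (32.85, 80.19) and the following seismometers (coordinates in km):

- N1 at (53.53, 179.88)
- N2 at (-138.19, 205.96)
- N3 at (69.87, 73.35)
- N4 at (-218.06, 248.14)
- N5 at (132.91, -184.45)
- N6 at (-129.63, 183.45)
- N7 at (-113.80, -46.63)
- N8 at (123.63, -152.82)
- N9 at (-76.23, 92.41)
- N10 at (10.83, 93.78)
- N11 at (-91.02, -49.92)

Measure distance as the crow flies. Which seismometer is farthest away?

Distances from (32.85, 80.19):
N1: √((20.68)² + (99.69)²) = √(427.6624 + 9938.0961) = 101.81 km
N2: √((-171.04)² + (125.77)²) = √(29254.6816 + 15818.0929) = 212.30 km
N3: √((37.02)² + (-6.84)²) = √(1370.4804 + 46.7856) = 37.65 km
N4: √((-250.91)² + (167.95)²) = √(62955.8281 + 28207.2025) = 301.93 km
N5: √((100.06)² + (-264.64)²) = √(10012.0036 + 70034.3296) = 282.92 km
N6: √((-162.48)² + (103.26)²) = √(26399.7504 + 10662.6276) = 192.52 km
N7: √((-146.65)² + (-126.82)²) = √(21506.2225 + 16083.3124) = 193.88 km
N8: √((90.78)² + (-233.01)²) = √(8241.0084 + 54293.6601) = 250.07 km
N9: √((-109.08)² + (12.22)²) = √(11898.4464 + 149.3284) = 109.76 km
N10: √((-22.02)² + (13.59)²) = √(484.8804 + 184.6881) = 25.88 km
N11: √((-123.87)² + (-130.11)²) = √(15343.7769 + 16928.6121) = 179.65 km
Maximum: N4 at 301.93 km.

N4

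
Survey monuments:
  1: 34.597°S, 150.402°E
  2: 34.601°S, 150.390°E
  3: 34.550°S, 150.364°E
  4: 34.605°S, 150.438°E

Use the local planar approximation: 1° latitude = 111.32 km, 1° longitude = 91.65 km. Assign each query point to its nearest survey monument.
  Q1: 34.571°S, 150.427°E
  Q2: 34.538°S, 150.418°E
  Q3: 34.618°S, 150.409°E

Q1→1; Q2→3; Q3→1

Q1 at 34.571°S, 150.427°E:
  1: √((-0.026·111.32)² + (-0.025·91.65)²) = √(8.37709 + 5.24983) = 3.691 km
  2: √((-0.030·111.32)² + (-0.037·91.65)²) = √(11.15293 + 11.49922) = 4.759 km
  3: √((0.021·111.32)² + (-0.063·91.65)²) = √(5.46493 + 33.33850) = 6.229 km
  4: √((-0.034·111.32)² + (0.011·91.65)²) = √(14.32532 + 1.01637) = 3.917 km
  → nearest: 1 (3.691 km)
Q2 at 34.538°S, 150.418°E:
  1: √((-0.059·111.32)² + (-0.016·91.65)²) = √(43.13705 + 2.15033) = 6.730 km
  2: √((-0.063·111.32)² + (-0.028·91.65)²) = √(49.18441 + 6.58538) = 7.468 km
  3: √((-0.012·111.32)² + (-0.054·91.65)²) = √(1.78447 + 24.49359) = 5.126 km
  4: √((-0.067·111.32)² + (0.020·91.65)²) = √(55.62833 + 3.35989) = 7.680 km
  → nearest: 3 (5.126 km)
Q3 at 34.618°S, 150.409°E:
  1: √((0.021·111.32)² + (-0.007·91.65)²) = √(5.46493 + 0.41159) = 2.424 km
  2: √((0.017·111.32)² + (-0.019·91.65)²) = √(3.58133 + 3.03230) = 2.572 km
  3: √((0.068·111.32)² + (-0.045·91.65)²) = √(57.30127 + 17.00944) = 8.620 km
  4: √((0.013·111.32)² + (0.029·91.65)²) = √(2.09427 + 7.06417) = 3.026 km
  → nearest: 1 (2.424 km)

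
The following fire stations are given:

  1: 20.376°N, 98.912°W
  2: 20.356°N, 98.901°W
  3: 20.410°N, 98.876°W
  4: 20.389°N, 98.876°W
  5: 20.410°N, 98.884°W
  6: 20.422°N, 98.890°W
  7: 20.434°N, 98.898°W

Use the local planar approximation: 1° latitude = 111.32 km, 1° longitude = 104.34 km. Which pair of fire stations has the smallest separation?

Pairwise distances:
3–5: √((0.000·111.32)² + (-0.008·104.34)²) = √(0.00000 + 0.69676) = 0.835 km
5–6: √((0.012·111.32)² + (-0.006·104.34)²) = √(1.78447 + 0.39193) = 1.475 km
6–7: √((0.012·111.32)² + (-0.008·104.34)²) = √(1.78447 + 0.69676) = 1.575 km
3–6: √((0.012·111.32)² + (-0.014·104.34)²) = √(1.78447 + 2.13382) = 1.979 km
3–4: √((-0.021·111.32)² + (0.000·104.34)²) = √(5.46493 + 0.00000) = 2.338 km
4–5: √((0.021·111.32)² + (-0.008·104.34)²) = √(5.46493 + 0.69676) = 2.482 km
1–2: √((-0.020·111.32)² + (0.011·104.34)²) = √(4.95686 + 1.31731) = 2.505 km
5–7: √((0.024·111.32)² + (-0.014·104.34)²) = √(7.13787 + 2.13382) = 3.045 km
3–7: √((0.024·111.32)² + (-0.022·104.34)²) = √(7.13787 + 5.26923) = 3.522 km
4–6: √((0.033·111.32)² + (-0.014·104.34)²) = √(13.49504 + 2.13382) = 3.953 km
1–4: √((0.013·111.32)² + (0.036·104.34)²) = √(2.09427 + 14.10934) = 4.025 km
2–4: √((0.033·111.32)² + (0.025·104.34)²) = √(13.49504 + 6.80427) = 4.505 km
1–5: √((0.034·111.32)² + (0.028·104.34)²) = √(14.32532 + 8.53528) = 4.781 km
1–3: √((0.034·111.32)² + (0.036·104.34)²) = √(14.32532 + 14.10934) = 5.332 km
4–7: √((0.045·111.32)² + (-0.022·104.34)²) = √(25.09409 + 5.26923) = 5.510 km
1–6: √((0.046·111.32)² + (0.022·104.34)²) = √(26.22177 + 5.26923) = 5.612 km
2–5: √((0.054·111.32)² + (0.017·104.34)²) = √(36.13549 + 3.14630) = 6.268 km
2–3: √((0.054·111.32)² + (0.025·104.34)²) = √(36.13549 + 6.80427) = 6.553 km
1–7: √((0.058·111.32)² + (0.014·104.34)²) = √(41.68717 + 2.13382) = 6.620 km
2–6: √((0.066·111.32)² + (0.011·104.34)²) = √(53.98017 + 1.31731) = 7.436 km
2–7: √((0.078·111.32)² + (0.003·104.34)²) = √(75.39379 + 0.09798) = 8.689 km
Closest pair: 3–5 at 0.835 km.

3 and 5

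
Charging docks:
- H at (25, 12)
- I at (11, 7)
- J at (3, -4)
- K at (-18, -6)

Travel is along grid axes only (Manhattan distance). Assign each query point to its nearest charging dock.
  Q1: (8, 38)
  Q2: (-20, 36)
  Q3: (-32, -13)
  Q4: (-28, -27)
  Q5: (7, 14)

Q1 at (8, 38):
  H: |17| + |-26| = 17 + 26 = 43
  I: |3| + |-31| = 3 + 31 = 34
  J: |-5| + |-42| = 5 + 42 = 47
  K: |-26| + |-44| = 26 + 44 = 70
  → nearest: I (34)
Q2 at (-20, 36):
  H: |45| + |-24| = 45 + 24 = 69
  I: |31| + |-29| = 31 + 29 = 60
  J: |23| + |-40| = 23 + 40 = 63
  K: |2| + |-42| = 2 + 42 = 44
  → nearest: K (44)
Q3 at (-32, -13):
  H: |57| + |25| = 57 + 25 = 82
  I: |43| + |20| = 43 + 20 = 63
  J: |35| + |9| = 35 + 9 = 44
  K: |14| + |7| = 14 + 7 = 21
  → nearest: K (21)
Q4 at (-28, -27):
  H: |53| + |39| = 53 + 39 = 92
  I: |39| + |34| = 39 + 34 = 73
  J: |31| + |23| = 31 + 23 = 54
  K: |10| + |21| = 10 + 21 = 31
  → nearest: K (31)
Q5 at (7, 14):
  H: |18| + |-2| = 18 + 2 = 20
  I: |4| + |-7| = 4 + 7 = 11
  J: |-4| + |-18| = 4 + 18 = 22
  K: |-25| + |-20| = 25 + 20 = 45
  → nearest: I (11)

Q1→I; Q2→K; Q3→K; Q4→K; Q5→I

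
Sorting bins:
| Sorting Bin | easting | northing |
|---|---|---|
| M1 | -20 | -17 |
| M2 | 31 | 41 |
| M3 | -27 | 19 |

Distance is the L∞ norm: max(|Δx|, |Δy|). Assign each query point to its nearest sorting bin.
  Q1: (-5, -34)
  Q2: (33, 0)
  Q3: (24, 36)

Q1 at (-5, -34):
  M1: 17
  M2: 75
  M3: 53
  → nearest: M1 (17)
Q2 at (33, 0):
  M1: 53
  M2: 41
  M3: 60
  → nearest: M2 (41)
Q3 at (24, 36):
  M1: 53
  M2: 7
  M3: 51
  → nearest: M2 (7)

Q1→M1; Q2→M2; Q3→M2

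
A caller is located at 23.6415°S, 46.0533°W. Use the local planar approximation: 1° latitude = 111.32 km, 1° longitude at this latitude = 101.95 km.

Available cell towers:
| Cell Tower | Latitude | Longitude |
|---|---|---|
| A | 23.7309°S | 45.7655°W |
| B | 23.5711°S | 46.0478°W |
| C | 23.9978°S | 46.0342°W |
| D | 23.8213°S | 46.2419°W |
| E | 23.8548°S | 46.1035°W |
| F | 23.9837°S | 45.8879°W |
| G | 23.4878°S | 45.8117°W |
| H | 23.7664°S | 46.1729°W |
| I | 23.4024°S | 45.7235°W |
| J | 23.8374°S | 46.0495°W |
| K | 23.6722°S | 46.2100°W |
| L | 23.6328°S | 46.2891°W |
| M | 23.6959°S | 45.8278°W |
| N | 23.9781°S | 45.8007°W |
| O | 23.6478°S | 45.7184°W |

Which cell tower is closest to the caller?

Distances from 23.6415°S, 46.0533°W:
A: √((-0.0894·111.32)² + (0.2878·101.95)²) = √(99.042463 + 860.906604) = 30.9830 km
B: √((0.0704·111.32)² + (0.0055·101.95)²) = √(61.417440 + 0.314413) = 7.8570 km
C: √((-0.3563·111.32)² + (0.0191·101.95)²) = √(1573.178636 + 3.791763) = 39.7111 km
D: √((-0.1798·111.32)² + (-0.1886·101.95)²) = √(400.613675 + 369.707139) = 27.7547 km
E: √((-0.2133·111.32)² + (-0.0502·101.95)²) = √(563.803940 + 26.192798) = 24.2898 km
F: √((-0.3422·111.32)² + (0.1654·101.95)²) = √(1451.130284 + 284.344918) = 41.6590 km
G: √((0.1537·111.32)² + (0.2416·101.95)²) = √(292.748130 + 606.692072) = 29.9907 km
H: √((-0.1249·111.32)² + (-0.1196·101.95)²) = √(193.317545 + 148.674614) = 18.4930 km
I: √((0.2391·111.32)² + (0.3298·101.95)²) = √(708.444034 + 1130.513526) = 42.8831 km
J: √((-0.1959·111.32)² + (0.0038·101.95)²) = √(475.570894 + 0.150087) = 21.8110 km
K: √((-0.0307·111.32)² + (-0.1567·101.95)²) = √(11.679470 + 255.218677) = 16.3370 km
L: √((0.0087·111.32)² + (-0.2358·101.95)²) = √(0.937961 + 577.912465) = 24.0593 km
M: √((-0.0544·111.32)² + (0.2255·101.95)²) = √(36.672811 + 528.527456) = 23.7739 km
N: √((-0.3366·111.32)² + (0.2526·101.95)²) = √(1404.024281 + 663.194862) = 45.4667 km
O: √((-0.0063·111.32)² + (0.3349·101.95)²) = √(0.491844 + 1165.748205) = 34.1503 km
Minimum: B at 7.8570 km.

B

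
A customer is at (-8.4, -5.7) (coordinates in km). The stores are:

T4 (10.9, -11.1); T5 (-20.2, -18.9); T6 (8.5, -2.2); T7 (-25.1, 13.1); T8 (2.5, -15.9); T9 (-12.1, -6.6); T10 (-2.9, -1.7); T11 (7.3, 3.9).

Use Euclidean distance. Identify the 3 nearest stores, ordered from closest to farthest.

T9, T10, T8

Distances from (-8.4, -5.7):
T4: √((19.3)² + (-5.4)²) = √(372.490 + 29.160) = 20.0 km
T5: √((-11.8)² + (-13.2)²) = √(139.240 + 174.240) = 17.7 km
T6: √((16.9)² + (3.5)²) = √(285.610 + 12.250) = 17.3 km
T7: √((-16.7)² + (18.8)²) = √(278.890 + 353.440) = 25.1 km
T8: √((10.9)² + (-10.2)²) = √(118.810 + 104.040) = 14.9 km
T9: √((-3.7)² + (-0.9)²) = √(13.690 + 0.810) = 3.8 km
T10: √((5.5)² + (4.0)²) = √(30.250 + 16.000) = 6.8 km
T11: √((15.7)² + (9.6)²) = √(246.490 + 92.160) = 18.4 km
Sorted: T9 (3.8 km) < T10 (6.8 km) < T8 (14.9 km) < T6 (17.3 km) < T5 (17.7 km) < …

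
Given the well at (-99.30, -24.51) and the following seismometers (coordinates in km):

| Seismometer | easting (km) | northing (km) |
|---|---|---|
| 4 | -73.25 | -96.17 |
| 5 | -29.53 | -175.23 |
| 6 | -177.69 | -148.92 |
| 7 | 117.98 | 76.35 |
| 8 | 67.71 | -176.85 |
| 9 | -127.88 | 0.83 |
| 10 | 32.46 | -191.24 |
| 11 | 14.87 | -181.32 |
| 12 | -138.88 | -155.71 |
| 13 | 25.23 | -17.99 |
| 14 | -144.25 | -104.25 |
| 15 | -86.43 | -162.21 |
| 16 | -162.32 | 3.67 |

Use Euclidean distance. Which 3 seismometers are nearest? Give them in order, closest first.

Distances from (-99.30, -24.51):
4: 76.25 km
5: 166.09 km
6: 147.05 km
7: 239.55 km
8: 226.05 km
9: 38.20 km
10: 212.51 km
11: 193.97 km
12: 137.04 km
13: 124.70 km
14: 91.54 km
15: 138.30 km
16: 69.03 km
Sorted: 9 (38.20 km) < 16 (69.03 km) < 4 (76.25 km) < 14 (91.54 km) < 13 (124.70 km) < …

9, 16, 4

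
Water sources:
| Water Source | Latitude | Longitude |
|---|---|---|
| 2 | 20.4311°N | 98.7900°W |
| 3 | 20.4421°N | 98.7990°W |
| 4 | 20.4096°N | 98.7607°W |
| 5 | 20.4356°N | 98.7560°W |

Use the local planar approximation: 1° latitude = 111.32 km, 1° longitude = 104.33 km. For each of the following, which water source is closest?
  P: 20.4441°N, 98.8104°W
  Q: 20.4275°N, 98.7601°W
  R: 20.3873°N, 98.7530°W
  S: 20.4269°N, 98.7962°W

P at 20.4441°N, 98.8104°W:
  2: √((-0.0130·111.32)² + (0.0204·104.33)²) = √(2.094272 + 4.529797) = 2.5737 km
  3: √((-0.0020·111.32)² + (0.0114·104.33)²) = √(0.049569 + 1.414582) = 1.2100 km
  4: √((-0.0345·111.32)² + (0.0497·104.33)²) = √(14.749747 + 26.886309) = 6.4526 km
  5: √((-0.0085·111.32)² + (0.0544·104.33)²) = √(0.895332 + 32.211891) = 5.7539 km
  → nearest: 3 (1.2100 km)
Q at 20.4275°N, 98.7601°W:
  2: √((0.0036·111.32)² + (-0.0299·104.33)²) = √(0.160602 + 9.731074) = 3.1451 km
  3: √((0.0146·111.32)² + (-0.0389·104.33)²) = √(2.641509 + 16.470911) = 4.3718 km
  4: √((-0.0179·111.32)² + (-0.0006·104.33)²) = √(3.970566 + 0.003919) = 1.9936 km
  5: √((0.0081·111.32)² + (0.0041·104.33)²) = √(0.813048 + 0.182973) = 0.9980 km
  → nearest: 5 (0.9980 km)
R at 20.3873°N, 98.7530°W:
  2: √((0.0438·111.32)² + (-0.0370·104.33)²) = √(23.773582 + 14.901221) = 6.2189 km
  3: √((0.0548·111.32)² + (-0.0460·104.33)²) = √(37.214099 + 23.032129) = 7.7618 km
  4: √((0.0223·111.32)² + (-0.0077·104.33)²) = √(6.162488 + 0.645357) = 2.6092 km
  5: √((0.0483·111.32)² + (-0.0030·104.33)²) = √(28.909505 + 0.097963) = 5.3859 km
  → nearest: 4 (2.6092 km)
S at 20.4269°N, 98.7962°W:
  2: √((0.0042·111.32)² + (0.0062·104.33)²) = √(0.218597 + 0.418410) = 0.7981 km
  3: √((0.0152·111.32)² + (-0.0028·104.33)²) = √(2.863081 + 0.085336) = 1.7171 km
  4: √((-0.0173·111.32)² + (0.0355·104.33)²) = √(3.708844 + 13.717505) = 4.1745 km
  5: √((0.0087·111.32)² + (0.0402·104.33)²) = √(0.937961 + 17.590190) = 4.3044 km
  → nearest: 2 (0.7981 km)

P→3; Q→5; R→4; S→2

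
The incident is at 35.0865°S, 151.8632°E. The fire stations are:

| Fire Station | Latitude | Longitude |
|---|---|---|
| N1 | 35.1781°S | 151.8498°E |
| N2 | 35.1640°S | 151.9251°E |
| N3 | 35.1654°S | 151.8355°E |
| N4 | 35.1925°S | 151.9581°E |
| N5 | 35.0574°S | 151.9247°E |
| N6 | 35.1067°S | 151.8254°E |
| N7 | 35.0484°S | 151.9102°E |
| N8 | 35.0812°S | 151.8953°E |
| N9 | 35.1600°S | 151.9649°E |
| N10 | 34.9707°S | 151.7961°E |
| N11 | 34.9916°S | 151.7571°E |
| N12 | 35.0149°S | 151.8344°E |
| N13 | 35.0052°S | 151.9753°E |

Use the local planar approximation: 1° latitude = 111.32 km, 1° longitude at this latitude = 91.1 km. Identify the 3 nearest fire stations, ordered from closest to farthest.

Distances from 35.0865°S, 151.8632°E:
N1: 10.2697 km
N2: 10.3068 km
N3: 9.1385 km
N4: 14.6281 km
N5: 6.4717 km
N6: 4.1128 km
N7: 6.0267 km
N8: 2.9832 km
N9: 12.3606 km
N10: 14.2668 km
N11: 14.3189 km
N12: 8.3912 km
N13: 13.6455 km
Sorted: N8 (2.9832 km) < N6 (4.1128 km) < N7 (6.0267 km) < N5 (6.4717 km) < N12 (8.3912 km) < …

N8, N6, N7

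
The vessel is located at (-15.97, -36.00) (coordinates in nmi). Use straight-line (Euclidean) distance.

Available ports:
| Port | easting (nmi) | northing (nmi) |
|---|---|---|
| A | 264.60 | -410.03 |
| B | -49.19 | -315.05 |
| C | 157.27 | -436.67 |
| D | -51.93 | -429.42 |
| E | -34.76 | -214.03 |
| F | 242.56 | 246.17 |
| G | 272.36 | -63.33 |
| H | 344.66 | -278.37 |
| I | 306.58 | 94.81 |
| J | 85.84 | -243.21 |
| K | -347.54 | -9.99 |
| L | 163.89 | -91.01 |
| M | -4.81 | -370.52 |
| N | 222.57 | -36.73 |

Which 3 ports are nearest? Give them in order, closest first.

E, L, J

Distances from (-15.97, -36.00):
A: 467.57 nmi
B: 281.02 nmi
C: 436.52 nmi
D: 395.06 nmi
E: 179.02 nmi
F: 382.70 nmi
G: 289.62 nmi
H: 434.51 nmi
I: 348.07 nmi
J: 230.87 nmi
K: 332.59 nmi
L: 188.08 nmi
M: 334.71 nmi
N: 238.54 nmi
Sorted: E (179.02 nmi) < L (188.08 nmi) < J (230.87 nmi) < N (238.54 nmi) < B (281.02 nmi) < …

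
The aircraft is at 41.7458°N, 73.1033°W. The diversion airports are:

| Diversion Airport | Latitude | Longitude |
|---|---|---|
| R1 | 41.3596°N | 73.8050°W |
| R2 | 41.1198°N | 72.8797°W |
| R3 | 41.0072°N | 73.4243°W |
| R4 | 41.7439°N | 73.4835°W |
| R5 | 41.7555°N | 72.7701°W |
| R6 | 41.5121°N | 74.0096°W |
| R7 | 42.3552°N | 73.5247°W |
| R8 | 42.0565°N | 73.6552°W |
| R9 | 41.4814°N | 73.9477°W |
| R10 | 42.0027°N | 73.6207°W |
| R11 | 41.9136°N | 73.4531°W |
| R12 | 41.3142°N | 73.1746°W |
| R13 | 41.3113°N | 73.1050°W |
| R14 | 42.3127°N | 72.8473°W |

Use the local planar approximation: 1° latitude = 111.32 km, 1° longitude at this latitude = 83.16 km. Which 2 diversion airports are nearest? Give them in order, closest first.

R5, R4

Distances from 41.7458°N, 73.1033°W:
R1: 72.4804 km
R2: 72.1245 km
R3: 86.4458 km
R4: 31.6181 km
R5: 27.7299 km
R6: 79.7316 km
R7: 76.3551 km
R8: 57.4692 km
R9: 76.1393 km
R10: 51.6640 km
R11: 34.5704 km
R12: 48.4102 km
R13: 48.3687 km
R14: 66.6014 km
Sorted: R5 (27.7299 km) < R4 (31.6181 km) < R11 (34.5704 km) < R13 (48.3687 km) < …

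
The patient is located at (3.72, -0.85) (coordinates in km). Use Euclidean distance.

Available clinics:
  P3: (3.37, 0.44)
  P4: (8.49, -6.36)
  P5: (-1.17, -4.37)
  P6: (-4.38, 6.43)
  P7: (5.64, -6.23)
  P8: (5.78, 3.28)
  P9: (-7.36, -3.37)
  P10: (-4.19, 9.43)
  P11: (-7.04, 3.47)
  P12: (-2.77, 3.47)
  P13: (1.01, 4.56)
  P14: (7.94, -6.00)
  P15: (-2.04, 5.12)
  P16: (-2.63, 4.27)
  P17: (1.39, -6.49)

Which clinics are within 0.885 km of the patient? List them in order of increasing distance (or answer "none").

Distances from (3.72, -0.85):
P3: √((-0.35)² + (1.29)²) = √(0.1225 + 1.6641) = 1.34 km
P4: √((4.77)² + (-5.51)²) = √(22.7529 + 30.3601) = 7.29 km
P5: √((-4.89)² + (-3.52)²) = √(23.9121 + 12.3904) = 6.03 km
P6: √((-8.10)² + (7.28)²) = √(65.6100 + 52.9984) = 10.89 km
P7: √((1.92)² + (-5.38)²) = √(3.6864 + 28.9444) = 5.71 km
P8: √((2.06)² + (4.13)²) = √(4.2436 + 17.0569) = 4.62 km
P9: √((-11.08)² + (-2.52)²) = √(122.7664 + 6.3504) = 11.36 km
P10: √((-7.91)² + (10.28)²) = √(62.5681 + 105.6784) = 12.97 km
P11: √((-10.76)² + (4.32)²) = √(115.7776 + 18.6624) = 11.59 km
P12: √((-6.49)² + (4.32)²) = √(42.1201 + 18.6624) = 7.80 km
P13: √((-2.71)² + (5.41)²) = √(7.3441 + 29.2681) = 6.05 km
P14: √((4.22)² + (-5.15)²) = √(17.8084 + 26.5225) = 6.66 km
P15: √((-5.76)² + (5.97)²) = √(33.1776 + 35.6409) = 8.30 km
P16: √((-6.35)² + (5.12)²) = √(40.3225 + 26.2144) = 8.16 km
P17: √((-2.33)² + (-5.64)²) = √(5.4289 + 31.8096) = 6.10 km
Threshold 0.885 km: none within range.

none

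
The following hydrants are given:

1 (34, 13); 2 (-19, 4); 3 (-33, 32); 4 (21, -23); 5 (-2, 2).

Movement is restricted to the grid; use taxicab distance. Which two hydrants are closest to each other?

Pairwise distances:
1–2: |-53| + |-9| = 53 + 9 = 62
1–3: |-67| + |19| = 67 + 19 = 86
1–4: |-13| + |-36| = 13 + 36 = 49
1–5: |-36| + |-11| = 36 + 11 = 47
2–3: |-14| + |28| = 14 + 28 = 42
2–4: |40| + |-27| = 40 + 27 = 67
2–5: |17| + |-2| = 17 + 2 = 19
3–4: |54| + |-55| = 54 + 55 = 109
3–5: |31| + |-30| = 31 + 30 = 61
4–5: |-23| + |25| = 23 + 25 = 48
Closest pair: 2–5 at 19.

2 and 5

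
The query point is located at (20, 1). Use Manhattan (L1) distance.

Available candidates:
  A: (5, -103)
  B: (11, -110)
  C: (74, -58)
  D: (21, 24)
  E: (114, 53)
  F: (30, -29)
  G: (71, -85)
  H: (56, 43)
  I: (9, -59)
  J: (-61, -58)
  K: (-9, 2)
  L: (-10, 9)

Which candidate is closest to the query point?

D

Distances from (20, 1):
A: 119
B: 120
C: 113
D: 24
E: 146
F: 40
G: 137
H: 78
I: 71
J: 140
K: 30
L: 38
Minimum: D at 24.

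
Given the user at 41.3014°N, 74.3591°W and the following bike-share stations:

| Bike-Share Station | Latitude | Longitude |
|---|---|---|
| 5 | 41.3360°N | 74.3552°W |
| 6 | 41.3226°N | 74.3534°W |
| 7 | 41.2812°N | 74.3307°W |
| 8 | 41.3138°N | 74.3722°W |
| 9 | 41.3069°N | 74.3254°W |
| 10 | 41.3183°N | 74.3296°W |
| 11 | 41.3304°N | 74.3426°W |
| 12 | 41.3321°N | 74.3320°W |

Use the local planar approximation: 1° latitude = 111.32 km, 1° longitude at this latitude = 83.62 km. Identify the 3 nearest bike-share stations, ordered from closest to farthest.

8, 6, 9

Distances from 41.3014°N, 74.3591°W:
5: 3.8655 km
6: 2.4076 km
7: 3.2705 km
8: 1.7622 km
9: 2.8837 km
10: 3.1023 km
11: 3.5108 km
12: 4.1006 km
Sorted: 8 (1.7622 km) < 6 (2.4076 km) < 9 (2.8837 km) < 10 (3.1023 km) < 7 (3.2705 km) < …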